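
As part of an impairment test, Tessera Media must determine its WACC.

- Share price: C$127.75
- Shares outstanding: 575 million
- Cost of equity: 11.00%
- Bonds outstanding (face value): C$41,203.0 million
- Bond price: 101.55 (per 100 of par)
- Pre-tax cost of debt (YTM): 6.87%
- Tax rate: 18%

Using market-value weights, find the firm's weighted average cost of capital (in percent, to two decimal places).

Market value of equity E = 127.75 × 575m = 73456.25m. Market value of debt D = 41203m × 101.55/100 = 41841.6465m.
Total capital V = 73456.25 + 41841.6465 = 115297.8965.
Equity: weight = 73456.25/115297.8965 = 0.6371; cost = 11%.
Bonds outstanding: weight = 41841.6465/115297.8965 = 0.3629; after-tax cost = 6.87% × (1 − 18%) = 5.6334%.
WACC = 0.6371 × 11.0000% + 0.3629 × 5.6334% = 9.0525%.

9.05%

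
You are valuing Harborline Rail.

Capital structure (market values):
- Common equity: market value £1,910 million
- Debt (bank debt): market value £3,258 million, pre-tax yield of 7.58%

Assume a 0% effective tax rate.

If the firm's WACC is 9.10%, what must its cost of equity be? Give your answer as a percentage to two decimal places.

Total capital V = 1910 + 3258 = 5168.
Equity weight = 1910/5168 = 0.3696.
Bank debt weight = 3258/5168 = 0.6304.
Debt contribution = 0.6304 × 7.58% × (1 − 0%) = 4.7786%.
Required equity contribution = 9.1% − 4.7786% = 4.3214%.
Re = 4.3214% / 0.3696 = 11.6928%.

11.69%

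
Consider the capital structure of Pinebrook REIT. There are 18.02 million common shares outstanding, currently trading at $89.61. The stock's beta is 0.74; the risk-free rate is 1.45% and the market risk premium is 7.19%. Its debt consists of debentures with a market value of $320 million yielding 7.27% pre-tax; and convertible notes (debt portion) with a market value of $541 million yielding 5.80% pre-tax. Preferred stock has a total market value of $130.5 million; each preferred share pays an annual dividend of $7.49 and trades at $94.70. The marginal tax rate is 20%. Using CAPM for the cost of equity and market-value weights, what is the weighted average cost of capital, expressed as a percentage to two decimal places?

Cost of equity via CAPM: Re = 1.45% + 0.74 × 7.19% = 6.7706%.
Cost of preferred: Rp = 7.49 / 94.7 = 7.9092%.
Market value of equity E = 89.61 × 18.02m = 1614.7722m.
Total capital V = 1614.7722 + 130.5 + 320 + 541 = 2606.2722.
Equity: weight = 1614.7722/2606.2722 = 0.6196; cost = 6.7706%.
Preferred: weight = 130.5/2606.2722 = 0.0501; cost = 7.9092%.
Debentures: weight = 320/2606.2722 = 0.1228; after-tax cost = 7.27% × (1 − 20%) = 5.8160%.
Convertible notes (debt portion): weight = 541/2606.2722 = 0.2076; after-tax cost = 5.8% × (1 − 20%) = 4.6400%.
WACC = 0.6196 × 6.7706% + 0.0501 × 7.9092% + 0.1228 × 5.8160% + 0.2076 × 4.6400% = 6.2681%.

6.27%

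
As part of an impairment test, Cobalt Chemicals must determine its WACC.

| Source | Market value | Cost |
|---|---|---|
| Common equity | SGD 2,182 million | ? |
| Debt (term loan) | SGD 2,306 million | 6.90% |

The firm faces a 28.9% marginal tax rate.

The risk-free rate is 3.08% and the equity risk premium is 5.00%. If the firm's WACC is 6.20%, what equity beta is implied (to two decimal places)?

0.90

Total capital V = 2182 + 2306 = 4488.
Equity weight = 2182/4488 = 0.4862.
Term loan weight = 2306/4488 = 0.5138.
Debt contribution = 0.5138 × 6.9% × (1 − 28.9%) = 2.5207%.
Required equity contribution = 6.2% − 2.5207% = 3.6793%  ⇒  Re = 7.5676%.
CAPM: 7.5676% = 3.08% + β × 5.0%  ⇒  β = 0.8975.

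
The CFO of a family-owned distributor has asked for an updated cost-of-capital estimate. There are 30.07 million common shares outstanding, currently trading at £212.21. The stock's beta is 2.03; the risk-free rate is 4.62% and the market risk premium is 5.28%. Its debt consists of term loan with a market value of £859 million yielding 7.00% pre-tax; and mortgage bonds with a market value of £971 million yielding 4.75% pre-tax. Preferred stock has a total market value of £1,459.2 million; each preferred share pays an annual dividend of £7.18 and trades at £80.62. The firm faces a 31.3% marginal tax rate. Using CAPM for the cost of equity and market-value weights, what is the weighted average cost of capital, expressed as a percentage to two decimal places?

Cost of equity via CAPM: Re = 4.62% + 2.03 × 5.28% = 15.3384%.
Cost of preferred: Rp = 7.18 / 80.62 = 8.9060%.
Market value of equity E = 212.21 × 30.07m = 6381.1547m.
Total capital V = 6381.1547 + 1459.2 + 859 + 971 = 9670.3547.
Equity: weight = 6381.1547/9670.3547 = 0.6599; cost = 15.3384%.
Preferred: weight = 1459.2/9670.3547 = 0.1509; cost = 8.906%.
Term loan: weight = 859/9670.3547 = 0.0888; after-tax cost = 7% × (1 − 31.3%) = 4.8090%.
Mortgage bonds: weight = 971/9670.3547 = 0.1004; after-tax cost = 4.75% × (1 − 31.3%) = 3.2633%.
WACC = 0.6599 × 15.3384% + 0.1509 × 8.9060% + 0.0888 × 4.8090% + 0.1004 × 3.2633% = 12.2200%.

12.22%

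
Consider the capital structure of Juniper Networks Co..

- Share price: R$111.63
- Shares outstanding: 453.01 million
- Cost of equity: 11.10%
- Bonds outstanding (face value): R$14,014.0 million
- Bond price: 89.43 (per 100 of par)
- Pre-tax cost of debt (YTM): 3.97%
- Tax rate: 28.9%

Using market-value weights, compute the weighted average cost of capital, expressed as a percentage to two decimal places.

9.46%

Market value of equity E = 111.63 × 453.01m = 50569.5063m. Market value of debt D = 14014m × 89.43/100 = 12532.7202m.
Total capital V = 50569.5063 + 12532.7202 = 63102.2265.
Equity: weight = 50569.5063/63102.2265 = 0.8014; cost = 11.1%.
Bonds outstanding: weight = 12532.7202/63102.2265 = 0.1986; after-tax cost = 3.97% × (1 − 28.9%) = 2.8227%.
WACC = 0.8014 × 11.1000% + 0.1986 × 2.8227% = 9.4560%.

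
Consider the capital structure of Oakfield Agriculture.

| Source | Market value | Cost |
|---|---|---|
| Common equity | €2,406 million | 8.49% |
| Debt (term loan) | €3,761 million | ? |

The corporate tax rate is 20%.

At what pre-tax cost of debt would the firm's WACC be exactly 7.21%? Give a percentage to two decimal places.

7.99%

Total capital V = 2406 + 3761 = 6167.
Equity weight = 2406/6167 = 0.3901.
Term loan weight = 3761/6167 = 0.6099.
Equity contribution = 0.3901 × 8.49% = 3.3123%.
Remaining for debt = 7.21% − 3.3123% = 3.8977%.
Rd × (1 − 20%) × 0.6099 = 3.8977%  ⇒  Rd = 7.9889%.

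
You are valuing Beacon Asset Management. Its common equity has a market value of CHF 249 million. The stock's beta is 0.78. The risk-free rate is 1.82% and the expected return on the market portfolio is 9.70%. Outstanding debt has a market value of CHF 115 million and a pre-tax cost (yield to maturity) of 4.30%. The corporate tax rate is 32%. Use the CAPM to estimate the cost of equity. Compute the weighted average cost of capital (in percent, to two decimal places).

6.37%

Market risk premium = 9.7% − 1.82% = 7.88%.
Cost of equity via CAPM: Re = 1.82% + 0.78 × 7.88% = 7.9664%.
Total capital V = 249 + 115 = 364.
Equity: weight = 249/364 = 0.6841; cost = 7.9664%.
Debt: weight = 115/364 = 0.3159; after-tax cost = 4.3% × (1 − 32%) = 2.9240%.
WACC = 0.6841 × 7.9664% + 0.3159 × 2.9240% = 6.3733%.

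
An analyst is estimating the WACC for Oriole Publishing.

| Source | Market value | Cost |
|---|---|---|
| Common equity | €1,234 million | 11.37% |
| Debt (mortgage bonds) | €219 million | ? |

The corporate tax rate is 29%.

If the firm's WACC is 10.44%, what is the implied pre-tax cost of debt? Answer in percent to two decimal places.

Total capital V = 1234 + 219 = 1453.
Equity weight = 1234/1453 = 0.8493.
Mortgage bonds weight = 219/1453 = 0.1507.
Equity contribution = 0.8493 × 11.37% = 9.6563%.
Remaining for debt = 10.44% − 9.6563% = 0.7837%.
Rd × (1 − 29%) × 0.1507 = 0.7837%  ⇒  Rd = 7.3236%.

7.32%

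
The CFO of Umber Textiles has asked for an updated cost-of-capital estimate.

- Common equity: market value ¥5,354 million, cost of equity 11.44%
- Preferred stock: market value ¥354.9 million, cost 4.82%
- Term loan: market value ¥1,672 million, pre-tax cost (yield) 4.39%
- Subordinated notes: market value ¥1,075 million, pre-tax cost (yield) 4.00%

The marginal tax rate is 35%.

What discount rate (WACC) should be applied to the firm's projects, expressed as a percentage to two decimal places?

Total capital V = 5354 + 354.9 + 1672 + 1075 = 8455.9.
Equity: weight = 5354/8455.9 = 0.6332; cost = 11.44%.
Preferred: weight = 354.9/8455.9 = 0.0420; cost = 4.82%.
Term loan: weight = 1672/8455.9 = 0.1977; after-tax cost = 4.39% × (1 − 35%) = 2.8535%.
Subordinated notes: weight = 1075/8455.9 = 0.1271; after-tax cost = 4% × (1 − 35%) = 2.6000%.
WACC = 0.6332 × 11.4400% + 0.0420 × 4.8200% + 0.1977 × 2.8535% + 0.1271 × 2.6000% = 8.3405%.

8.34%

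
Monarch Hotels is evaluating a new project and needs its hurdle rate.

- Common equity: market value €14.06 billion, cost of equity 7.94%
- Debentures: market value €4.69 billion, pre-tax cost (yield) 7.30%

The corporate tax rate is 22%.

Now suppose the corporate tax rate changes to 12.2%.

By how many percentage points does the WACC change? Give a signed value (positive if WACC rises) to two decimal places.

+0.18 pp

Current WACC:
Total capital V = 14.06 + 4.69 = 18.75.
Equity: weight = 14.06/18.75 = 0.7499; cost = 7.94%.
Debentures: weight = 4.69/18.75 = 0.2501; after-tax cost = 7.3% × (1 − 22%) = 5.6940%.
WACC = 0.7499 × 7.9400% + 0.2501 × 5.6940% = 7.3782%.
After the change:
Total capital V = 14.06 + 4.69 = 18.75.
Equity: weight = 14.06/18.75 = 0.7499; cost = 7.94%.
Debentures: weight = 4.69/18.75 = 0.2501; after-tax cost = 7.3% × (1 − 12.2%) = 6.4094%.
WACC = 0.7499 × 7.9400% + 0.2501 × 6.4094% = 7.5571%.
Change in WACC = 7.5571% − 7.3782% = 0.1789 pp.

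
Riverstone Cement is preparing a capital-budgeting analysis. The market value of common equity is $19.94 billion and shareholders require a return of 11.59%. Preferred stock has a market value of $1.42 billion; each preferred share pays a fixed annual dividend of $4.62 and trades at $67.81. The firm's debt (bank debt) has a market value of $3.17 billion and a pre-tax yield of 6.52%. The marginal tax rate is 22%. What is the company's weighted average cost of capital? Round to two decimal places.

Cost of preferred: Rp = 4.62 / 67.81 = 6.8132%.
Total capital V = 19.94 + 1.42 + 3.17 = 24.53.
Equity: weight = 19.94/24.53 = 0.8129; cost = 11.59%.
Preferred: weight = 1.42/24.53 = 0.0579; cost = 6.8132%.
Bank debt: weight = 3.17/24.53 = 0.1292; after-tax cost = 6.52% × (1 − 22%) = 5.0856%.
WACC = 0.8129 × 11.5900% + 0.0579 × 6.8132% + 0.1292 × 5.0856% = 10.4729%.

10.47%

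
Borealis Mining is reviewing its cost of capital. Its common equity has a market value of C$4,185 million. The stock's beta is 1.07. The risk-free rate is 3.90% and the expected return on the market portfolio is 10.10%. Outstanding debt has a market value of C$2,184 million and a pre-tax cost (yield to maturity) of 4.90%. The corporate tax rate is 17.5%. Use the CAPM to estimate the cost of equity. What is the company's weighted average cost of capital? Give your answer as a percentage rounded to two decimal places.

8.31%

Market risk premium = 10.1% − 3.9% = 6.2%.
Cost of equity via CAPM: Re = 3.9% + 1.07 × 6.2% = 10.5340%.
Total capital V = 4185 + 2184 = 6369.
Equity: weight = 4185/6369 = 0.6571; cost = 10.534%.
Debt: weight = 2184/6369 = 0.3429; after-tax cost = 4.9% × (1 − 17.5%) = 4.0425%.
WACC = 0.6571 × 10.5340% + 0.3429 × 4.0425% = 8.3080%.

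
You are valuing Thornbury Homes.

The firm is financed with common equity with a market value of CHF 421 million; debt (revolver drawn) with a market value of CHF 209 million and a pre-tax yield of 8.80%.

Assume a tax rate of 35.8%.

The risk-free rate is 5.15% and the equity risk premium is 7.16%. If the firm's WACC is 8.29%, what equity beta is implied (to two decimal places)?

Total capital V = 421 + 209 = 630.
Equity weight = 421/630 = 0.6683.
Revolver drawn weight = 209/630 = 0.3317.
Debt contribution = 0.3317 × 8.8% × (1 − 35.8%) = 1.8742%.
Required equity contribution = 8.29% − 1.8742% = 6.4158%  ⇒  Re = 9.6008%.
CAPM: 9.6008% = 5.15% + β × 7.16%  ⇒  β = 0.6216.

0.62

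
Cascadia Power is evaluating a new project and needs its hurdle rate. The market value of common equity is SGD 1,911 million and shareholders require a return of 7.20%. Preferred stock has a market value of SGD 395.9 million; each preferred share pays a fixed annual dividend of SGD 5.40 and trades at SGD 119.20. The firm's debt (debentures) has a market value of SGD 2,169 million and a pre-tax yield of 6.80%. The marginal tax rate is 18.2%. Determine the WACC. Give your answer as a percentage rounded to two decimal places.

Cost of preferred: Rp = 5.4 / 119.2 = 4.5302%.
Total capital V = 1911 + 395.9 + 2169 = 4475.9.
Equity: weight = 1911/4475.9 = 0.4270; cost = 7.2%.
Preferred: weight = 395.9/4475.9 = 0.0885; cost = 4.5302%.
Debentures: weight = 2169/4475.9 = 0.4846; after-tax cost = 6.8% × (1 − 18.2%) = 5.5624%.
WACC = 0.4270 × 7.2000% + 0.0885 × 4.5302% + 0.4846 × 5.5624% = 6.1703%.

6.17%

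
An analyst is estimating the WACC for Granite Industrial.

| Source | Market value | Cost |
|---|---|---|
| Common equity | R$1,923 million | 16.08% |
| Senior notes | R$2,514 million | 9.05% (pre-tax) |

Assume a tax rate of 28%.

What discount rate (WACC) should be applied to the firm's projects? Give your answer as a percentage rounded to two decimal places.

Total capital V = 1923 + 2514 = 4437.
Equity: weight = 1923/4437 = 0.4334; cost = 16.08%.
Senior notes: weight = 2514/4437 = 0.5666; after-tax cost = 9.05% × (1 − 28%) = 6.5160%.
WACC = 0.4334 × 16.0800% + 0.5666 × 6.5160% = 10.6610%.

10.66%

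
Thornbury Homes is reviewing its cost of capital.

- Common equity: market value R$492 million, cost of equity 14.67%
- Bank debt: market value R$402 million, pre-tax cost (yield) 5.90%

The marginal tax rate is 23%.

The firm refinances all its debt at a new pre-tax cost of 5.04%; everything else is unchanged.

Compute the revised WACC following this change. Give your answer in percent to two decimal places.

9.82%

After the change:
Total capital V = 492 + 402 = 894.
Equity: weight = 492/894 = 0.5503; cost = 14.67%.
Bank debt: weight = 402/894 = 0.4497; after-tax cost = 5.04% × (1 − 23%) = 3.8808%.
WACC = 0.5503 × 14.6700% + 0.4497 × 3.8808% = 9.8185%.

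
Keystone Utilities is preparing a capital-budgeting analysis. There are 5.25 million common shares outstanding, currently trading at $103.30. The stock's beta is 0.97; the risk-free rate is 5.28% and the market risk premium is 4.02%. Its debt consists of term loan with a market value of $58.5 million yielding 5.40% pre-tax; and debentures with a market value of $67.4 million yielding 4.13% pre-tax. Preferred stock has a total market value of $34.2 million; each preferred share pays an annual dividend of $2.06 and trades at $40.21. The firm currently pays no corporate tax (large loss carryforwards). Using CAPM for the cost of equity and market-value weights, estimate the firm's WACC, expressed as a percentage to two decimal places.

Cost of equity via CAPM: Re = 5.28% + 0.97 × 4.02% = 9.1794%.
Cost of preferred: Rp = 2.06 / 40.21 = 5.1231%.
Market value of equity E = 103.3 × 5.25m = 542.325m.
Total capital V = 542.325 + 34.2 + 58.5 + 67.4 = 702.425.
Equity: weight = 542.325/702.425 = 0.7721; cost = 9.1794%.
Preferred: weight = 34.2/702.425 = 0.0487; cost = 5.1231%.
Term loan: weight = 58.5/702.425 = 0.0833; after-tax cost = 5.4% × (1 − 0%) = 5.4000%.
Debentures: weight = 67.4/702.425 = 0.0960; after-tax cost = 4.13% × (1 − 0%) = 4.1300%.
WACC = 0.7721 × 9.1794% + 0.0487 × 5.1231% + 0.0833 × 5.4000% + 0.0960 × 4.1300% = 8.1826%.

8.18%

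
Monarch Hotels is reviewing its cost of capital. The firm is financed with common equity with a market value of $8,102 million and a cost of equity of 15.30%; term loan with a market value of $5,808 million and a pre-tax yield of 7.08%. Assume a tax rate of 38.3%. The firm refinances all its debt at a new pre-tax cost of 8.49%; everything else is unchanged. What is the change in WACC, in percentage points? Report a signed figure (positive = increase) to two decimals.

+0.36 pp

Current WACC:
Total capital V = 8102 + 5808 = 13910.
Equity: weight = 8102/13910 = 0.5825; cost = 15.3%.
Term loan: weight = 5808/13910 = 0.4175; after-tax cost = 7.08% × (1 − 38.3%) = 4.3684%.
WACC = 0.5825 × 15.3000% + 0.4175 × 4.3684% = 10.7356%.
After the change:
Total capital V = 8102 + 5808 = 13910.
Equity: weight = 8102/13910 = 0.5825; cost = 15.3%.
Term loan: weight = 5808/13910 = 0.4175; after-tax cost = 8.49% × (1 − 38.3%) = 5.2383%.
WACC = 0.5825 × 15.3000% + 0.4175 × 5.2383% = 11.0988%.
Change in WACC = 11.0988% − 10.7356% = 0.3632 pp.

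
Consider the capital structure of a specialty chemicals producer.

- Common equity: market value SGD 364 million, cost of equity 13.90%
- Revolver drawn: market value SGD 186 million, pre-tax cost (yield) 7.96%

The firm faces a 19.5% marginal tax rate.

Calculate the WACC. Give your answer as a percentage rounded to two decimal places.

11.37%

Total capital V = 364 + 186 = 550.
Equity: weight = 364/550 = 0.6618; cost = 13.9%.
Revolver drawn: weight = 186/550 = 0.3382; after-tax cost = 7.96% × (1 − 19.5%) = 6.4078%.
WACC = 0.6618 × 13.9000% + 0.3382 × 6.4078% = 11.3663%.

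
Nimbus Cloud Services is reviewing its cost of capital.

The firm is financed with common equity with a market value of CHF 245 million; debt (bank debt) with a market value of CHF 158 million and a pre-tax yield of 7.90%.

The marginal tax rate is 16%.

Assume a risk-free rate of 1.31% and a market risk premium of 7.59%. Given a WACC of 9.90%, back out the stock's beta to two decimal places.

Total capital V = 245 + 158 = 403.
Equity weight = 245/403 = 0.6079.
Bank debt weight = 158/403 = 0.3921.
Debt contribution = 0.3921 × 7.9% × (1 − 16%) = 2.6017%.
Required equity contribution = 9.9% − 2.6017% = 7.2983%  ⇒  Re = 12.0049%.
CAPM: 12.0049% = 1.31% + β × 7.59%  ⇒  β = 1.4091.

1.41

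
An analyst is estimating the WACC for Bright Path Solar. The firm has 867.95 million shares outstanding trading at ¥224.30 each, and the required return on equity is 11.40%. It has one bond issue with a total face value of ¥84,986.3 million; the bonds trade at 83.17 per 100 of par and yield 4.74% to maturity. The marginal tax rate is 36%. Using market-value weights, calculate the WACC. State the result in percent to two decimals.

Market value of equity E = 224.3 × 867.95m = 194681.185m. Market value of debt D = 84986.3m × 83.17/100 = 70683.10571m.
Total capital V = 194681.185 + 70683.10571 = 265364.29071.
Equity: weight = 194681.185/265364.29071 = 0.7336; cost = 11.4%.
Bonds outstanding: weight = 70683.10571/265364.29071 = 0.2664; after-tax cost = 4.74% × (1 − 36%) = 3.0336%.
WACC = 0.7336 × 11.4000% + 0.2664 × 3.0336% = 9.1715%.

9.17%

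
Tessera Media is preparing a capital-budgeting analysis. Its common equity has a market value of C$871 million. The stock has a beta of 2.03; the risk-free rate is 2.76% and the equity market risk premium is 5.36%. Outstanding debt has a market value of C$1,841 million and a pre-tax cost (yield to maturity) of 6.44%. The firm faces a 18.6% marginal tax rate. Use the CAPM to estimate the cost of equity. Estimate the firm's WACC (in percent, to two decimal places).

Cost of equity via CAPM: Re = 2.76% + 2.03 × 5.36% = 13.6408%.
Total capital V = 871 + 1841 = 2712.
Equity: weight = 871/2712 = 0.3212; cost = 13.6408%.
Debt: weight = 1841/2712 = 0.6788; after-tax cost = 6.44% × (1 − 18.6%) = 5.2422%.
WACC = 0.3212 × 13.6408% + 0.6788 × 5.2422% = 7.9395%.

7.94%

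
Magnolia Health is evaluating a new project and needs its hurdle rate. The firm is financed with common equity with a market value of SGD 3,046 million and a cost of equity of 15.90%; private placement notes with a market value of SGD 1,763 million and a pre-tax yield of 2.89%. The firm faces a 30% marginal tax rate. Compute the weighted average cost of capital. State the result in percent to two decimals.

Total capital V = 3046 + 1763 = 4809.
Equity: weight = 3046/4809 = 0.6334; cost = 15.9%.
Private placement notes: weight = 1763/4809 = 0.3666; after-tax cost = 2.89% × (1 − 30%) = 2.0230%.
WACC = 0.6334 × 15.9000% + 0.3666 × 2.0230% = 10.8126%.

10.81%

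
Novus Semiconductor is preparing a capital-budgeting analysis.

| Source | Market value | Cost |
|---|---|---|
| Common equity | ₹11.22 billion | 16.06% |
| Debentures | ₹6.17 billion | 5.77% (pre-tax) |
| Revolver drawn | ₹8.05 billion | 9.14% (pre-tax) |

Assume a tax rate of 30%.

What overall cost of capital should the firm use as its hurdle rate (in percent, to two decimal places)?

10.09%

Total capital V = 11.22 + 6.17 + 8.05 = 25.44.
Equity: weight = 11.22/25.44 = 0.4410; cost = 16.06%.
Debentures: weight = 6.17/25.44 = 0.2425; after-tax cost = 5.77% × (1 − 30%) = 4.0390%.
Revolver drawn: weight = 8.05/25.44 = 0.3164; after-tax cost = 9.14% × (1 − 30%) = 6.3980%.
WACC = 0.4410 × 16.0600% + 0.2425 × 4.0390% + 0.3164 × 6.3980% = 10.0872%.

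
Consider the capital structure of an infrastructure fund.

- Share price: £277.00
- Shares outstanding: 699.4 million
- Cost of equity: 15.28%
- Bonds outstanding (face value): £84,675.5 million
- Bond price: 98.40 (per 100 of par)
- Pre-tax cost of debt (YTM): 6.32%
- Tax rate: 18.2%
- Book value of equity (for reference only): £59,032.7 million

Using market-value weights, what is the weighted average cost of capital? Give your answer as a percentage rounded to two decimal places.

12.24%

Market value of equity E = 277.0 × 699.4m = 193733.8m. Market value of debt D = 84675.5m × 98.4/100 = 83320.692m.
Total capital V = 193733.8 + 83320.692 = 277054.492.
Equity: weight = 193733.8/277054.492 = 0.6993; cost = 15.28%.
Bonds outstanding: weight = 83320.692/277054.492 = 0.3007; after-tax cost = 6.32% × (1 − 18.2%) = 5.1698%.
WACC = 0.6993 × 15.2800% + 0.3007 × 5.1698% = 12.2395%.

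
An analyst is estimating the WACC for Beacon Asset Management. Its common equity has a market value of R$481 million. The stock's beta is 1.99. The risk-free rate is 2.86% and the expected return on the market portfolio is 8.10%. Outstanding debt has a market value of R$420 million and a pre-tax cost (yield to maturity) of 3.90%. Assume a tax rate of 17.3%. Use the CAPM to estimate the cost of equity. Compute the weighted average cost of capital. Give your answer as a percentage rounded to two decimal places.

Market risk premium = 8.1% − 2.86% = 5.24%.
Cost of equity via CAPM: Re = 2.86% + 1.99 × 5.24% = 13.2876%.
Total capital V = 481 + 420 = 901.
Equity: weight = 481/901 = 0.5339; cost = 13.2876%.
Debt: weight = 420/901 = 0.4661; after-tax cost = 3.9% × (1 − 17.3%) = 3.2253%.
WACC = 0.5339 × 13.2876% + 0.4661 × 3.2253% = 8.5971%.

8.60%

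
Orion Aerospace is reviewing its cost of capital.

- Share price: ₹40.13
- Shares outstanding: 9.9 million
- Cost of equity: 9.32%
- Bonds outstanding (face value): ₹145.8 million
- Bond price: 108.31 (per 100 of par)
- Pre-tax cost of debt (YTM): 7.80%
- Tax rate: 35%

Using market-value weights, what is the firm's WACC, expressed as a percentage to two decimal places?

8.11%

Market value of equity E = 40.13 × 9.9m = 397.287m. Market value of debt D = 145.8m × 108.31/100 = 157.91598m.
Total capital V = 397.287 + 157.91598 = 555.20298.
Equity: weight = 397.287/555.20298 = 0.7156; cost = 9.32%.
Bonds outstanding: weight = 157.91598/555.20298 = 0.2844; after-tax cost = 7.8% × (1 − 35%) = 5.0700%.
WACC = 0.7156 × 9.3200% + 0.2844 × 5.0700% = 8.1112%.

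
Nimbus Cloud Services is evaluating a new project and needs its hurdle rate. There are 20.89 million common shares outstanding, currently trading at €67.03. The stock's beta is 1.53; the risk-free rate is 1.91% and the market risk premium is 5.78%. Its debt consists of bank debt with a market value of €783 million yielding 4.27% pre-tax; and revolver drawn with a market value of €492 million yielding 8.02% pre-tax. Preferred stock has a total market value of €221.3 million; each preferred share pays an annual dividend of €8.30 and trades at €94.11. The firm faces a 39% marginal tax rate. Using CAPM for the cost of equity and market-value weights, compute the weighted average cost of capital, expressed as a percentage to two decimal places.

7.41%

Cost of equity via CAPM: Re = 1.91% + 1.53 × 5.78% = 10.7534%.
Cost of preferred: Rp = 8.3 / 94.11 = 8.8195%.
Market value of equity E = 67.03 × 20.89m = 1400.2567m.
Total capital V = 1400.2567 + 221.3 + 783 + 492 = 2896.5567.
Equity: weight = 1400.2567/2896.5567 = 0.4834; cost = 10.7534%.
Preferred: weight = 221.3/2896.5567 = 0.0764; cost = 8.8195%.
Bank debt: weight = 783/2896.5567 = 0.2703; after-tax cost = 4.27% × (1 − 39%) = 2.6047%.
Revolver drawn: weight = 492/2896.5567 = 0.1699; after-tax cost = 8.02% × (1 − 39%) = 4.8922%.
WACC = 0.4834 × 10.7534% + 0.0764 × 8.8195% + 0.2703 × 2.6047% + 0.1699 × 4.8922% = 7.4073%.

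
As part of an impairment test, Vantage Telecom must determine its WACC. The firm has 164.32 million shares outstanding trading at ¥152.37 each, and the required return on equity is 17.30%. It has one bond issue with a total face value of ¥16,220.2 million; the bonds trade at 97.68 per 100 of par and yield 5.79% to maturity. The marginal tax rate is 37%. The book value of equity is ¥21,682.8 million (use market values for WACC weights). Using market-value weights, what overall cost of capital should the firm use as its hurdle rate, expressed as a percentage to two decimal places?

Market value of equity E = 152.37 × 164.32m = 25037.4384m. Market value of debt D = 16220.2m × 97.68/100 = 15843.89136m.
Total capital V = 25037.4384 + 15843.89136 = 40881.32976.
Equity: weight = 25037.4384/40881.32976 = 0.6124; cost = 17.3%.
Bonds outstanding: weight = 15843.89136/40881.32976 = 0.3876; after-tax cost = 5.79% × (1 − 37%) = 3.6477%.
WACC = 0.6124 × 17.3000% + 0.3876 × 3.6477% = 12.0089%.

12.01%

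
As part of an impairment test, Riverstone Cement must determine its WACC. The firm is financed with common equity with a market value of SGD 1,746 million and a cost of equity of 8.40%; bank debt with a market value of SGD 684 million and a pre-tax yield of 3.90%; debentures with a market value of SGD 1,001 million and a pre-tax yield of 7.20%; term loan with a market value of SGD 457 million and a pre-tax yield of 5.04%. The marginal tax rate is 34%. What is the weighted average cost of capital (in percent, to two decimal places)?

Total capital V = 1746 + 684 + 1001 + 457 = 3888.
Equity: weight = 1746/3888 = 0.4491; cost = 8.4%.
Bank debt: weight = 684/3888 = 0.1759; after-tax cost = 3.9% × (1 − 34%) = 2.5740%.
Debentures: weight = 1001/3888 = 0.2575; after-tax cost = 7.2% × (1 − 34%) = 4.7520%.
Term loan: weight = 457/3888 = 0.1175; after-tax cost = 5.04% × (1 − 34%) = 3.3264%.
WACC = 0.4491 × 8.4000% + 0.1759 × 2.5740% + 0.2575 × 4.7520% + 0.1175 × 3.3264% = 5.8395%.

5.84%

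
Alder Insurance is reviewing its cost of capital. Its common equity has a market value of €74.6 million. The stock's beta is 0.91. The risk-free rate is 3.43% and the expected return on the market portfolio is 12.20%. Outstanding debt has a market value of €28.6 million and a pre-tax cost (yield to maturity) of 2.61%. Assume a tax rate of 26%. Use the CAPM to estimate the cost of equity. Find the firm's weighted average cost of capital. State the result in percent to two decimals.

Market risk premium = 12.2% − 3.43% = 8.77%.
Cost of equity via CAPM: Re = 3.43% + 0.91 × 8.77% = 11.4107%.
Total capital V = 74.6 + 28.6 = 103.2.
Equity: weight = 74.6/103.2 = 0.7229; cost = 11.4107%.
Debt: weight = 28.6/103.2 = 0.2771; after-tax cost = 2.61% × (1 − 26%) = 1.9314%.
WACC = 0.7229 × 11.4107% + 0.2771 × 1.9314% = 8.7837%.

8.78%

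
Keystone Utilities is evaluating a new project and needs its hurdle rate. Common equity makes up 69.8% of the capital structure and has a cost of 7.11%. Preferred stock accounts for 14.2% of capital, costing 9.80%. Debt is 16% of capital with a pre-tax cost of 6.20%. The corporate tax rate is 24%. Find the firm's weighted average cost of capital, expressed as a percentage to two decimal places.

7.11%

After-tax cost of debt = 6.2% × (1 − 24%) = 4.7120%.
WACC = 0.698 × 7.1100% + 0.142 × 9.8000% + 0.160 × 4.7120% = 7.1083%.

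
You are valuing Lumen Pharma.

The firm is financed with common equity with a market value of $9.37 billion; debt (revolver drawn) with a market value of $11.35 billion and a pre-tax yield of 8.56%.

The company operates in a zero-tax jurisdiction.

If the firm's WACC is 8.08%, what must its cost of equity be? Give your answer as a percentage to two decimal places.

7.50%

Total capital V = 9.37 + 11.35 = 20.72.
Equity weight = 9.37/20.72 = 0.4522.
Revolver drawn weight = 11.35/20.72 = 0.5478.
Debt contribution = 0.5478 × 8.56% × (1 − 0%) = 4.6890%.
Required equity contribution = 8.08% − 4.6890% = 3.3910%.
Re = 3.3910% / 0.4522 = 7.4986%.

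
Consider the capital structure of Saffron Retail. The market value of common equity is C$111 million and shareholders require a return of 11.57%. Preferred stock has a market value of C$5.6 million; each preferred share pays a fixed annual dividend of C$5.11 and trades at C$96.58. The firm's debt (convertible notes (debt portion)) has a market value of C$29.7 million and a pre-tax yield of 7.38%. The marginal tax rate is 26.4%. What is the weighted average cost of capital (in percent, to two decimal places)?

10.08%

Cost of preferred: Rp = 5.11 / 96.58 = 5.2910%.
Total capital V = 111 + 5.6 + 29.7 = 146.3.
Equity: weight = 111/146.3 = 0.7587; cost = 11.57%.
Preferred: weight = 5.6/146.3 = 0.0383; cost = 5.291%.
Convertible notes (debt portion): weight = 29.7/146.3 = 0.2030; after-tax cost = 7.38% × (1 − 26.4%) = 5.4317%.
WACC = 0.7587 × 11.5700% + 0.0383 × 5.2910% + 0.2030 × 5.4317% = 10.0835%.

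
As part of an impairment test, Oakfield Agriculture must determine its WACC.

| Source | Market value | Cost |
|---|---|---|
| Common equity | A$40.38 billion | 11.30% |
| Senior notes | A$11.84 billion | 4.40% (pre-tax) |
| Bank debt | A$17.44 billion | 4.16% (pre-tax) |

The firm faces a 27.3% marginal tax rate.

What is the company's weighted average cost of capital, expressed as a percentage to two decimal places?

Total capital V = 40.38 + 11.84 + 17.44 = 69.66.
Equity: weight = 40.38/69.66 = 0.5797; cost = 11.3%.
Senior notes: weight = 11.84/69.66 = 0.1700; after-tax cost = 4.4% × (1 − 27.3%) = 3.1988%.
Bank debt: weight = 17.44/69.66 = 0.2504; after-tax cost = 4.16% × (1 − 27.3%) = 3.0243%.
WACC = 0.5797 × 11.3000% + 0.1700 × 3.1988% + 0.2504 × 3.0243% = 7.8512%.

7.85%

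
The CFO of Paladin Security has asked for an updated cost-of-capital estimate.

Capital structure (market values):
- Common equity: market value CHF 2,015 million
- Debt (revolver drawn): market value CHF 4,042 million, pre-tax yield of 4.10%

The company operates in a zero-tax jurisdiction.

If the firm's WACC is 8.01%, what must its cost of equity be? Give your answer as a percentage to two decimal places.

15.85%

Total capital V = 2015 + 4042 = 6057.
Equity weight = 2015/6057 = 0.3327.
Revolver drawn weight = 4042/6057 = 0.6673.
Debt contribution = 0.6673 × 4.1% × (1 − 0%) = 2.7360%.
Required equity contribution = 8.01% − 2.7360% = 5.2740%.
Re = 5.2740% / 0.3327 = 15.8533%.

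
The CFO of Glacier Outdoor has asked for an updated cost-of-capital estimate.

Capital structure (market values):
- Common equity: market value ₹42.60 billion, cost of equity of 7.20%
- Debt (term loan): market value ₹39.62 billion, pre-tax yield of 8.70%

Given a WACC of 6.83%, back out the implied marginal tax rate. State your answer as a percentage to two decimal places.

26.07%

Total capital V = 42.6 + 39.62 = 82.22.
Equity weight = 42.6/82.22 = 0.5181.
Term loan weight = 39.62/82.22 = 0.4819.
Equity contribution = 0.5181 × 7.2% = 3.7305%.
Debt contribution must be 6.83% − 3.7305% = 3.0995%.
0.4819 × 8.7% × (1 − T) = 3.0995%  ⇒  (1 − T) = 0.7393.
T = 26.0670%.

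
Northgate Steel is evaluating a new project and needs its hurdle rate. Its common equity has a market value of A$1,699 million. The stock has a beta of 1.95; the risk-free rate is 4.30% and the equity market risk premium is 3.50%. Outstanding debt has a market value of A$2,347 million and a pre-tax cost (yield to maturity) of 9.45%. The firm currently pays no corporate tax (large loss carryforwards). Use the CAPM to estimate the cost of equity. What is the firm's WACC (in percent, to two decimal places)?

10.15%

Cost of equity via CAPM: Re = 4.3% + 1.95 × 3.5% = 11.1250%.
Total capital V = 1699 + 2347 = 4046.
Equity: weight = 1699/4046 = 0.4199; cost = 11.125%.
Debt: weight = 2347/4046 = 0.5801; after-tax cost = 9.45% × (1 − 0%) = 9.4500%.
WACC = 0.4199 × 11.1250% + 0.5801 × 9.4500% = 10.1534%.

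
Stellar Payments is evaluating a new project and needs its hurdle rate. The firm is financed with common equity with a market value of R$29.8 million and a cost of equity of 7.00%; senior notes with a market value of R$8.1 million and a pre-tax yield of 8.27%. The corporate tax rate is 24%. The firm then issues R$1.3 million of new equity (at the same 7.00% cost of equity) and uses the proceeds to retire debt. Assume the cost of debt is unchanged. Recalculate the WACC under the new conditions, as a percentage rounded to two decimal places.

6.87%

After the change:
Total capital V = 31.1 + 6.8 = 37.9.
Equity: weight = 31.1/37.9 = 0.8206; cost = 7%.
Senior notes: weight = 6.8/37.9 = 0.1794; after-tax cost = 8.27% × (1 − 24%) = 6.2852%.
WACC = 0.8206 × 7.0000% + 0.1794 × 6.2852% = 6.8718%.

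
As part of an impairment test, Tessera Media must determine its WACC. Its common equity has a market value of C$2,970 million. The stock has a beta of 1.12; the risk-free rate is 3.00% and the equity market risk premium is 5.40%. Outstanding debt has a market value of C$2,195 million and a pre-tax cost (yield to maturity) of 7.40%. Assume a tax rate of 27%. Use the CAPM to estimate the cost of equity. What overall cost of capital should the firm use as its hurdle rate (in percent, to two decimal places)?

7.50%

Cost of equity via CAPM: Re = 3.0% + 1.12 × 5.4% = 9.0480%.
Total capital V = 2970 + 2195 = 5165.
Equity: weight = 2970/5165 = 0.5750; cost = 9.048%.
Debt: weight = 2195/5165 = 0.4250; after-tax cost = 7.4% × (1 − 27%) = 5.4020%.
WACC = 0.5750 × 9.0480% + 0.4250 × 5.4020% = 7.4985%.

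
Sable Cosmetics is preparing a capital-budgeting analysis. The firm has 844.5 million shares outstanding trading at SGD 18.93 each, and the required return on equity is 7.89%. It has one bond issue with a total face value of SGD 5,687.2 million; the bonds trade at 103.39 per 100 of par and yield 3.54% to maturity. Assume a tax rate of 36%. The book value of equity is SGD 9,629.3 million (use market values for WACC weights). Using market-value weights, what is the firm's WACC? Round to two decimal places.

Market value of equity E = 18.93 × 844.5m = 15986.385m. Market value of debt D = 5687.2m × 103.39/100 = 5879.99608m.
Total capital V = 15986.385 + 5879.99608 = 21866.38108.
Equity: weight = 15986.385/21866.38108 = 0.7311; cost = 7.89%.
Bonds outstanding: weight = 5879.99608/21866.38108 = 0.2689; after-tax cost = 3.54% × (1 − 36%) = 2.2656%.
WACC = 0.7311 × 7.8900% + 0.2689 × 2.2656% = 6.3776%.

6.38%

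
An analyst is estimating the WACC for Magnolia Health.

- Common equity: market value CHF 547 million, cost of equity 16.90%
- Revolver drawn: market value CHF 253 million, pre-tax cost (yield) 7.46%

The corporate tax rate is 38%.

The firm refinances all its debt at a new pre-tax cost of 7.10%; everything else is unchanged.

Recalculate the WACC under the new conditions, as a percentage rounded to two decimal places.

After the change:
Total capital V = 547 + 253 = 800.
Equity: weight = 547/800 = 0.6837; cost = 16.9%.
Revolver drawn: weight = 253/800 = 0.3162; after-tax cost = 7.1% × (1 − 38%) = 4.4020%.
WACC = 0.6837 × 16.9000% + 0.3162 × 4.4020% = 12.9475%.

12.95%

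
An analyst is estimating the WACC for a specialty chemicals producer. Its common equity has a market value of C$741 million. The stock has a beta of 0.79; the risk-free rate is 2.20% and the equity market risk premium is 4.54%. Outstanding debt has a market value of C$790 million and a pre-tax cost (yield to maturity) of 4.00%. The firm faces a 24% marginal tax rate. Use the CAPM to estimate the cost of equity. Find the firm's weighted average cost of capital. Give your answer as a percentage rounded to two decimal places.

Cost of equity via CAPM: Re = 2.2% + 0.79 × 4.54% = 5.7866%.
Total capital V = 741 + 790 = 1531.
Equity: weight = 741/1531 = 0.4840; cost = 5.7866%.
Debt: weight = 790/1531 = 0.5160; after-tax cost = 4% × (1 − 24%) = 3.0400%.
WACC = 0.4840 × 5.7866% + 0.5160 × 3.0400% = 4.3693%.

4.37%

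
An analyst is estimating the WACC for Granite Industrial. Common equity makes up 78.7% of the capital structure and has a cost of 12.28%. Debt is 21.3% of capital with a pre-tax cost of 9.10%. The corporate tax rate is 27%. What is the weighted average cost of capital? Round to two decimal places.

After-tax cost of debt = 9.1% × (1 − 27%) = 6.6430%.
WACC = 0.787 × 12.2800% + 0.213 × 6.6430% = 11.0793%.

11.08%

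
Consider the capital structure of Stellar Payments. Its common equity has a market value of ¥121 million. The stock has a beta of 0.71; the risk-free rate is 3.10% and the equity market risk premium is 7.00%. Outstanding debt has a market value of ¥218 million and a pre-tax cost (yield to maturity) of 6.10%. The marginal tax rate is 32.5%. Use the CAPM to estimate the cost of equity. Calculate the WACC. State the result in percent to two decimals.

Cost of equity via CAPM: Re = 3.1% + 0.71 × 7.0% = 8.0700%.
Total capital V = 121 + 218 = 339.
Equity: weight = 121/339 = 0.3569; cost = 8.07%.
Debt: weight = 218/339 = 0.6431; after-tax cost = 6.1% × (1 − 32.5%) = 4.1175%.
WACC = 0.3569 × 8.0700% + 0.6431 × 4.1175% = 5.5283%.

5.53%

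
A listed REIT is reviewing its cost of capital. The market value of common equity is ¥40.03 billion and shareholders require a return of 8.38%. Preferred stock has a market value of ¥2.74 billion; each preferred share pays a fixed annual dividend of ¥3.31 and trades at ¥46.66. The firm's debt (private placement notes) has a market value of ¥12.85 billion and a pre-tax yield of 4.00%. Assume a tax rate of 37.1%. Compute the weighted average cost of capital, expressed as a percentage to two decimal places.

Cost of preferred: Rp = 3.31 / 46.66 = 7.0939%.
Total capital V = 40.03 + 2.74 + 12.85 = 55.62.
Equity: weight = 40.03/55.62 = 0.7197; cost = 8.38%.
Preferred: weight = 2.74/55.62 = 0.0493; cost = 7.0939%.
Private placement notes: weight = 12.85/55.62 = 0.2310; after-tax cost = 4% × (1 − 37.1%) = 2.5160%.
WACC = 0.7197 × 8.3800% + 0.0493 × 7.0939% + 0.2310 × 2.5160% = 6.9619%.

6.96%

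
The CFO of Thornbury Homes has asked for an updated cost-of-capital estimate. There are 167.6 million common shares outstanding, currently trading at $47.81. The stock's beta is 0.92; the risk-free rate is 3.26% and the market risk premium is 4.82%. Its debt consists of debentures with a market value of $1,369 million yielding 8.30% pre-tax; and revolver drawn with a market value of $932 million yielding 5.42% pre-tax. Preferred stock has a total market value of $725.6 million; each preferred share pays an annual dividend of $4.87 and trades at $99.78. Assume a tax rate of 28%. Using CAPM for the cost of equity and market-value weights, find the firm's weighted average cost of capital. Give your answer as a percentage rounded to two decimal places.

Cost of equity via CAPM: Re = 3.26% + 0.92 × 4.82% = 7.6944%.
Cost of preferred: Rp = 4.87 / 99.78 = 4.8807%.
Market value of equity E = 47.81 × 167.6m = 8012.956m.
Total capital V = 8012.956 + 725.6 + 1369 + 932 = 11039.556.
Equity: weight = 8012.956/11039.556 = 0.7258; cost = 7.6944%.
Preferred: weight = 725.6/11039.556 = 0.0657; cost = 4.8807%.
Debentures: weight = 1369/11039.556 = 0.1240; after-tax cost = 8.3% × (1 − 28%) = 5.9760%.
Revolver drawn: weight = 932/11039.556 = 0.0844; after-tax cost = 5.42% × (1 − 28%) = 3.9024%.
WACC = 0.7258 × 7.6944% + 0.0657 × 4.8807% + 0.1240 × 5.9760% + 0.0844 × 3.9024% = 6.9762%.

6.98%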